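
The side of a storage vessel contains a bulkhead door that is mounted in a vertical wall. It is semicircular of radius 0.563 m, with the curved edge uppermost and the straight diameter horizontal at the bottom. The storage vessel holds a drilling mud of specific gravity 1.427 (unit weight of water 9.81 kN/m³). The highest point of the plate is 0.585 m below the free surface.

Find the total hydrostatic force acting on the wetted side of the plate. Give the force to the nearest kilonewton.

γ = 1.427 × 9.81 = 13.99887 kN/m³.
The centroid lies 4r/(3π) = 0.238945 m above the diameter, so r − 4r/(3π) = 0.563 − 0.238945 = 0.324055 m below the topmost point, so the centroid depth is h_c = 0.585 + 0.324055 = 0.909055 m.
A = πr²/2 = π × 0.563²/2 = 0.497894 m².
Resultant F = γ·h_c·A = 13.99887 × 0.909055 × 0.497894 = 6.33607 kN.

F ≈ 6 kN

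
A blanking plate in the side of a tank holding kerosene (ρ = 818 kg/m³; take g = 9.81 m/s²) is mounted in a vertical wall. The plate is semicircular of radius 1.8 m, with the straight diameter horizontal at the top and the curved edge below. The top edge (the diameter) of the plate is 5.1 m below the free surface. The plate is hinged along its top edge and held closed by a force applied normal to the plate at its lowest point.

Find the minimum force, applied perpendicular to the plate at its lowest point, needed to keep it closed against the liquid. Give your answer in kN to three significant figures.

γ = ρg = 818 × 9.81 / 1000 = 8.02458 kN/m³.
The centroid of a semicircle lies 4r/(3π) = 0.763944 m from the diameter, here below the top edge, so the centroid depth is h_c = 5.1 + 0.763944 = 5.86394 m.
A = πr²/2 = π × 1.8²/2 = 5.08938 m².
Resultant F = γ·h_c·A = 8.02458 × 5.86394 × 5.08938 = 239.484 kN.
I_c = (π/8 − 8/(9π))·r⁴ = 0.109757 × 1.8⁴ = 1.15219 m⁴.
Centre of pressure: y_p = y_c + I_c/(y_c·A) = 5.86394 + 1.15219/(5.86394 × 5.08938) = 5.86394 + 0.0386073 = 5.90255 m along the plane.
The resultant acts 0.763944 + 0.0386073 = 0.802551 m (along the plate) below the hinge at the top edge, so the moment about the hinge is M = F × 0.802551 = 239.484 × 0.802551 = 192.198 kN·m.
A normal force at the bottom, 1.8 m from the hinge, must supply this moment: P = 192.198/1.8 = 106.777 kN.

P ≈ 107 kN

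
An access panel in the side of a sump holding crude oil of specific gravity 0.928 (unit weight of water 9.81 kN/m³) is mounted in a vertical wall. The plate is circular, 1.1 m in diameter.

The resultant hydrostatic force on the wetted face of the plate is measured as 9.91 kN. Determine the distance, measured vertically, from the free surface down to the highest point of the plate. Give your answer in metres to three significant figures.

γ = 0.928 × 9.81 = 9.10368 kN/m³.
A = π(0.55)² = 0.950332 m².
From F = γ·h_c·A, the centroid depth is h_c = 9.91/(9.10368 × 0.950332) = 1.14546 m.
The centroid is at the centre, 0.55 m below the top of the plate, so the highest point sits at h_top = 1.14546 − 0.55 = 0.59546 m below the surface.

d_top ≈ 0.595 m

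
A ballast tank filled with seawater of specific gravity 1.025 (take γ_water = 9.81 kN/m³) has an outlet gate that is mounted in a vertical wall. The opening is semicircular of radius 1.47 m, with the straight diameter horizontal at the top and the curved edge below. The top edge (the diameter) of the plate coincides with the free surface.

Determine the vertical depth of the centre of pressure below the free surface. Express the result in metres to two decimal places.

γ = 1.025 × 9.81 = 10.05525 kN/m³.
The centroid of a semicircle lies 4r/(3π) = 0.623887 m from the diameter, here below the top edge, so the centroid depth is h_c = 0.623887 m.
A = πr²/2 = π × 1.47²/2 = 3.39433 m².
Resultant F = γ·h_c·A = 10.05525 × 0.623887 × 3.39433 = 21.2938 kN.
I_c = (π/8 − 8/(9π))·r⁴ = 0.109757 × 1.47⁴ = 0.512509 m⁴.
Centre of pressure: y_p = y_c + I_c/(y_c·A) = 0.623887 + 0.512509/(0.623887 × 3.39433) = 0.623887 + 0.242015 = 0.865902 m along the plane.

h_p = 0.87 m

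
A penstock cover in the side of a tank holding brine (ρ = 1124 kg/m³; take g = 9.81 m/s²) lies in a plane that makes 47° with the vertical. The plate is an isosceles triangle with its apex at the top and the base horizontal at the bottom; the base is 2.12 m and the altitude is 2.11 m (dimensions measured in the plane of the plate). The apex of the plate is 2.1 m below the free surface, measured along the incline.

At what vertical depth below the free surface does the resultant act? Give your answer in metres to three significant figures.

h_p = 2.44 m

γ = ρg = 1124 × 9.81 / 1000 = 11.02644 kN/m³.
The plate makes 47° with the vertical, i.e. θ = 90° − 47° = 43° to the horizontal. Measuring y along the incline from the free-surface line, vertical depth h = y·sinθ with sinθ = 0.681998.
With the apex up, the centroid sits 2h/3 = 2 × 2.11/3 = 1.40667 m below the apex, so y_c = 2.1 + 1.40667 = 3.50667 m and h_c = 3.50667 × 0.681998 = 2.39154 m.
A = ½ × 2.12 × 2.11 = 2.2366 m².
Resultant F = γ·h_c·A = 11.02644 × 2.39154 × 2.2366 = 58.9795 kN.
I_c = b·h³/36 = 2.12 × 2.11³/36 = 0.553198 m⁴.
Centre of pressure: y_p = y_c + I_c/(y_c·A) = 3.50667 + 0.553198/(3.50667 × 2.2366) = 3.50667 + 0.0705338 = 3.5772 m along the plane.
Vertically, h_p = y_p·sinθ = 3.5772 × 0.681998 = 2.43964 m.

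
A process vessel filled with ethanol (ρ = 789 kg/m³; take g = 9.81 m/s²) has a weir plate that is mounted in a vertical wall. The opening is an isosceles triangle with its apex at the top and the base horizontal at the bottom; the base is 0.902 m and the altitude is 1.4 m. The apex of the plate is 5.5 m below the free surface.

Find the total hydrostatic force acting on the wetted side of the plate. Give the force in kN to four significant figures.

F ≈ 31.44 kN

γ = ρg = 789 × 9.81 / 1000 = 7.74009 kN/m³.
With the apex up, the centroid sits 2h/3 = 2 × 1.4/3 = 0.933333 m below the apex, so the centroid depth is h_c = 5.5 + 0.933333 = 6.43333 m.
A = ½ × 0.902 × 1.4 = 0.6314 m².
Resultant F = γ·h_c·A = 7.74009 × 6.43333 × 0.6314 = 31.4403 kN.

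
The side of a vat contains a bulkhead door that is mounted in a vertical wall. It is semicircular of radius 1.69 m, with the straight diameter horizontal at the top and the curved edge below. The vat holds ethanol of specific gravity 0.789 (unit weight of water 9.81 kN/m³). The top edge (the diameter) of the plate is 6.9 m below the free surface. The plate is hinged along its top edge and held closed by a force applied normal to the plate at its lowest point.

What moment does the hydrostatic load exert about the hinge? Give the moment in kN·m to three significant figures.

γ = 0.789 × 9.81 = 7.74009 kN/m³.
The centroid of a semicircle lies 4r/(3π) = 0.717258 m from the diameter, here below the top edge, so the centroid depth is h_c = 6.9 + 0.717258 = 7.61726 m.
A = πr²/2 = π × 1.69²/2 = 4.48635 m².
Resultant F = γ·h_c·A = 7.74009 × 7.61726 × 4.48635 = 264.507 kN.
I_c = (π/8 − 8/(9π))·r⁴ = 0.109757 × 1.69⁴ = 0.895322 m⁴.
Centre of pressure: y_p = y_c + I_c/(y_c·A) = 7.61726 + 0.895322/(7.61726 × 4.48635) = 7.61726 + 0.0261992 = 7.64346 m along the plane.
The resultant acts 0.717258 + 0.0261992 = 0.743457 m (along the plate) below the hinge at the top edge, so the moment about the hinge is M = F × 0.743457 = 264.507 × 0.743457 = 196.65 kN·m.

M ≈ 197 kN·m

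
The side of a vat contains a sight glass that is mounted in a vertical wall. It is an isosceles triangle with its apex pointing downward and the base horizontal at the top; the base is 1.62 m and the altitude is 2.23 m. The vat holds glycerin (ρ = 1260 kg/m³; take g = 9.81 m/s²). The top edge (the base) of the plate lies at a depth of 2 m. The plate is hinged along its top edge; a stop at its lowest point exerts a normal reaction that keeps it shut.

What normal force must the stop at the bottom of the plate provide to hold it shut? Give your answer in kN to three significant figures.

P ≈ 23.2 kN

γ = ρg = 1260 × 9.81 / 1000 = 12.3606 kN/m³.
With the apex down, the centroid sits h/3 = 2.23/3 = 0.743333 m below the base (the top edge), so the centroid depth is h_c = 2 + 0.743333 = 2.74333 m.
A = ½ × 1.62 × 2.23 = 1.8063 m².
Resultant F = γ·h_c·A = 12.3606 × 2.74333 × 1.8063 = 61.2502 kN.
I_c = b·h³/36 = 1.62 × 2.23³/36 = 0.499031 m⁴.
Centre of pressure: y_p = y_c + I_c/(y_c·A) = 2.74333 + 0.499031/(2.74333 × 1.8063) = 2.74333 + 0.100707 = 2.84404 m along the plane.
The resultant acts 0.743333 + 0.100707 = 0.84404 m (along the plate) below the hinge at the top edge, so the moment about the hinge is M = F × 0.84404 = 61.2502 × 0.84404 = 51.6976 kN·m.
A normal force at the bottom, 2.23 m from the hinge, must supply this moment: P = 51.6976/2.23 = 23.1828 kN.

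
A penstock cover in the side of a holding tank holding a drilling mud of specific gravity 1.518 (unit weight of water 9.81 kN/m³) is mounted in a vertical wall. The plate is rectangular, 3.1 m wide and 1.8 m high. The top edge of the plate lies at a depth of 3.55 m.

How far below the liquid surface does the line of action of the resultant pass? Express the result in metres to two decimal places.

γ = 1.518 × 9.81 = 14.89158 kN/m³.
The centroid lies 1.8/2 = 0.9 m below the top edge, so the centroid depth is h_c = 3.55 + 0.9 = 4.45 m.
A = 3.1 × 1.8 = 5.58 m².
Resultant F = γ·h_c·A = 14.89158 × 4.45 × 5.58 = 369.773 kN.
I_c = b·h³/12 = 3.1 × 1.8³/12 = 1.5066 m⁴.
Centre of pressure: y_p = y_c + I_c/(y_c·A) = 4.45 + 1.5066/(4.45 × 5.58) = 4.45 + 0.0606742 = 4.51067 m along the plane.

h_p = 4.51 m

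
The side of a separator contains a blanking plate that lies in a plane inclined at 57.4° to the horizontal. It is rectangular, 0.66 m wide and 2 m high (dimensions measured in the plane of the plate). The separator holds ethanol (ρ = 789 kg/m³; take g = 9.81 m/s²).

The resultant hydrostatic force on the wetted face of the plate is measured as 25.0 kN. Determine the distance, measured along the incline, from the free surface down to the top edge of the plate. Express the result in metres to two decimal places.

y_top ≈ 1.90 m

γ = ρg = 789 × 9.81 / 1000 = 7.74009 kN/m³.
A = 0.66 × 2 = 1.32 m².
From F = γ·h_c·A, the centroid depth is h_c = 25.0/(7.74009 × 1.32) = 2.44692 m.
Let θ = 57.4° be the plate's angle to the horizontal; measure y along the incline from where the plane meets the free surface. Vertical depth h = y·sinθ with sinθ = 0.842452.
Along the incline, y_c = h_c/sinθ = 2.44692/0.842452 = 2.90452 m.
The centroid lies 2/2 = 1 m below the top edge, so the top edge sits at y_top = 2.90452 − 1 = 1.90452 m along the incline.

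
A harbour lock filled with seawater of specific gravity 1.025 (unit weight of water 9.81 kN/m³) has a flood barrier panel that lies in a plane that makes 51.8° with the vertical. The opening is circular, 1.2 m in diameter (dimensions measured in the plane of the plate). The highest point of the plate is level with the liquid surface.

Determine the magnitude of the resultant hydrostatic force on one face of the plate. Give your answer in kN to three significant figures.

γ = 1.025 × 9.81 = 10.05525 kN/m³.
The plate makes 51.8° with the vertical, i.e. θ = 90° − 51.8° = 38.2° to the horizontal. Measuring y along the incline from the free-surface line, vertical depth h = y·sinθ with sinθ = 0.618408.
The centroid is at the centre, 0.6 m below the top of the plate, so y_c = 0.6 m and h_c = 0.6 × 0.618408 = 0.371045 m.
A = π(0.6)² = 1.13097 m².
Resultant F = γ·h_c·A = 10.05525 × 0.371045 × 1.13097 = 4.21959 kN.

F ≈ 4.22 kN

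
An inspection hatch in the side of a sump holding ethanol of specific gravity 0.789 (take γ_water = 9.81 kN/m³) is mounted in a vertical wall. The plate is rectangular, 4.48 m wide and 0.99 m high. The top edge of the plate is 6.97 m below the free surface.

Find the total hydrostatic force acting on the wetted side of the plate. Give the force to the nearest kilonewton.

F ≈ 256 kN

γ = 0.789 × 9.81 = 7.74009 kN/m³.
The centroid lies 0.99/2 = 0.495 m below the top edge, so the centroid depth is h_c = 6.97 + 0.495 = 7.465 m.
A = 4.48 × 0.99 = 4.4352 m².
Resultant F = γ·h_c·A = 7.74009 × 7.465 × 4.4352 = 256.265 kN.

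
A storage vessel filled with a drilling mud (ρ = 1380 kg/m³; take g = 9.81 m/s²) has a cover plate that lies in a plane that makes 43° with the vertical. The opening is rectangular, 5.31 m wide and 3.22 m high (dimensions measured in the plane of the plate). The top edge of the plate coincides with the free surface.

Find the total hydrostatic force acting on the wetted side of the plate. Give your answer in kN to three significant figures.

γ = ρg = 1380 × 9.81 / 1000 = 13.5378 kN/m³.
The plate makes 43° with the vertical, i.e. θ = 90° − 43° = 47° to the horizontal. Measuring y along the incline from the free-surface line, vertical depth h = y·sinθ with sinθ = 0.731354.
The centroid lies 3.22/2 = 1.61 m below the top edge, so y_c = 1.61 m and h_c = 1.61 × 0.731354 = 1.17748 m.
A = 5.31 × 3.22 = 17.0982 m².
Resultant F = γ·h_c·A = 13.5378 × 1.17748 × 17.0982 = 272.554 kN.

F ≈ 273 kN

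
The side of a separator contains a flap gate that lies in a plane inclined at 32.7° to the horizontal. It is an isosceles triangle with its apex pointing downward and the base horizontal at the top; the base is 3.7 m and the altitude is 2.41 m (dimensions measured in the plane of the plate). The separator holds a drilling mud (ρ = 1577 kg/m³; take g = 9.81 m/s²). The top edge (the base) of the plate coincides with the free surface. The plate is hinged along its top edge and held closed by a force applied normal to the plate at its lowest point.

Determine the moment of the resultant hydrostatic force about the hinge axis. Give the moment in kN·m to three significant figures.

γ = ρg = 1577 × 9.81 / 1000 = 15.47037 kN/m³.
Let θ = 32.7° be the plate's angle to the horizontal; measure y along the incline from where the plane meets the free surface. Vertical depth h = y·sinθ with sinθ = 0.540240.
With the apex down, the centroid sits h/3 = 2.41/3 = 0.803333 m below the base (the top edge), so y_c = 0.803333 m and h_c = 0.803333 × 0.540240 = 0.433993 m.
A = ½ × 3.7 × 2.41 = 4.4585 m².
Resultant F = γ·h_c·A = 15.47037 × 0.433993 × 4.4585 = 29.9345 kN.
I_c = b·h³/36 = 3.7 × 2.41³/36 = 1.43863 m⁴.
Centre of pressure: y_p = y_c + I_c/(y_c·A) = 0.803333 + 1.43863/(0.803333 × 4.4585) = 0.803333 + 0.401666 = 1.205 m along the plane.
The resultant acts 0.803333 + 0.401666 = 1.205 m (along the plate) below the hinge at the top edge, so the moment about the hinge is M = F × 1.205 = 29.9345 × 1.205 = 36.0711 kN·m.

M ≈ 36.1 kN·m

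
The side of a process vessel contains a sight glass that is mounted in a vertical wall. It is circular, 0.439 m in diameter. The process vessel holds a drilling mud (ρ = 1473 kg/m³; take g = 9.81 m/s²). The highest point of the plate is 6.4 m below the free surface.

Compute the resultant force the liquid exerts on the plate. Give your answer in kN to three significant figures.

F ≈ 14.5 kN

γ = ρg = 1473 × 9.81 / 1000 = 14.45013 kN/m³.
The centroid is at the centre, 0.2195 m below the top of the plate, so the centroid depth is h_c = 6.4 + 0.2195 = 6.6195 m.
A = π(0.2195)² = 0.151363 m².
Resultant F = γ·h_c·A = 14.45013 × 6.6195 × 0.151363 = 14.4783 kN.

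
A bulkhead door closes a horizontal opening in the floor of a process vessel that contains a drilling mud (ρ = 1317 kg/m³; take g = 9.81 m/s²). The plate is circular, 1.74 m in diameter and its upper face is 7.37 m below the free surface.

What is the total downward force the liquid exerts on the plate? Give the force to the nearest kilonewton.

F ≈ 226 kN

γ = ρg = 1317 × 9.81 / 1000 = 12.91977 kN/m³.
The plate is horizontal, so pressure is uniform at p = γ·h = 12.91977 × 7.37 = 95.2187 kN/m².
A = π(0.87)² = 2.37787 m².
F = p·A = 95.2187 × 2.37787 = 226.418 kN.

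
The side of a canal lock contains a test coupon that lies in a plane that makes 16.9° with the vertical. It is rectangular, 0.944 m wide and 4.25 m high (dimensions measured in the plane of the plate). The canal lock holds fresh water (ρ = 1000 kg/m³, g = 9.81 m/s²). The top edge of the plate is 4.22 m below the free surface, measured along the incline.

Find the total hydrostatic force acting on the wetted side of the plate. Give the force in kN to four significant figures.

F ≈ 238.9 kN

γ = ρg = 1000 × 9.81 = 9810 N/m³ = 9.81 kN/m³.
The plate makes 16.9° with the vertical, i.e. θ = 90° − 16.9° = 73.1° to the horizontal. Measuring y along the incline from the free-surface line, vertical depth h = y·sinθ with sinθ = 0.956814.
The centroid lies 4.25/2 = 2.125 m below the top edge, so y_c = 4.22 + 2.125 = 6.345 m and h_c = 6.345 × 0.956814 = 6.07098 m.
A = 0.944 × 4.25 = 4.012 m².
Resultant F = γ·h_c·A = 9.81 × 6.07098 × 4.012 = 238.94 kN.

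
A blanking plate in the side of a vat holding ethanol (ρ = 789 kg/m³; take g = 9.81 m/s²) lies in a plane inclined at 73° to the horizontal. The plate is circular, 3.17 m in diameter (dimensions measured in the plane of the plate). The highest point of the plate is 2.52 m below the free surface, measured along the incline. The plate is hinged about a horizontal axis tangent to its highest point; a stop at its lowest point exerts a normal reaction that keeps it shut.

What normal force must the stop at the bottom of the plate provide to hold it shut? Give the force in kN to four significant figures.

P ≈ 131.5 kN

γ = ρg = 789 × 9.81 / 1000 = 7.74009 kN/m³.
Let θ = 73° be the plate's angle to the horizontal; measure y along the incline from where the plane meets the free surface. Vertical depth h = y·sinθ with sinθ = 0.956305.
The centroid is at the centre, 1.585 m below the top of the plate, so y_c = 2.52 + 1.585 = 4.105 m and h_c = 4.105 × 0.956305 = 3.92563 m.
A = π(1.585)² = 7.89239 m².
Resultant F = γ·h_c·A = 7.74009 × 3.92563 × 7.89239 = 239.808 kN.
I_c = πr⁴/4 = π × 1.585⁴/4 = 4.95686 m⁴.
Centre of pressure: y_p = y_c + I_c/(y_c·A) = 4.105 + 4.95686/(4.105 × 7.89239) = 4.105 + 0.152998 = 4.258 m along the plane.
The resultant acts 1.585 + 0.152998 = 1.738 m (along the plate) below the hinge at the top edge, so the moment about the hinge is M = F × 1.738 = 239.808 × 1.738 = 416.786 kN·m.
A normal force at the bottom, 3.17 m from the hinge, must supply this moment: P = 416.786/3.17 = 131.478 kN.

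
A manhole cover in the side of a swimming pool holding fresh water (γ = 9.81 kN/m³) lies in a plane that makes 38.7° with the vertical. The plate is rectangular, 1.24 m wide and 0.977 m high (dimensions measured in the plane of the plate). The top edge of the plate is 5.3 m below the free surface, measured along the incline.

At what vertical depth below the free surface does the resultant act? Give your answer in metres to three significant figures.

h_p = 4.53 m

γ = 9.81 kN/m³.
The plate makes 38.7° with the vertical, i.e. θ = 90° − 38.7° = 51.3° to the horizontal. Measuring y along the incline from the free-surface line, vertical depth h = y·sinθ with sinθ = 0.780430.
The centroid lies 0.977/2 = 0.4885 m below the top edge, so y_c = 5.3 + 0.4885 = 5.7885 m and h_c = 5.7885 × 0.780430 = 4.51752 m.
A = 1.24 × 0.977 = 1.21148 m².
Resultant F = γ·h_c·A = 9.81 × 4.51752 × 1.21148 = 53.689 kN.
I_c = b·h³/12 = 1.24 × 0.977³/12 = 0.0963661 m⁴.
Centre of pressure: y_p = y_c + I_c/(y_c·A) = 5.7885 + 0.0963661/(5.7885 × 1.21148) = 5.7885 + 0.0137417 = 5.80224 m along the plane.
Vertically, h_p = y_p·sinθ = 5.80224 × 0.780430 = 4.52824 m.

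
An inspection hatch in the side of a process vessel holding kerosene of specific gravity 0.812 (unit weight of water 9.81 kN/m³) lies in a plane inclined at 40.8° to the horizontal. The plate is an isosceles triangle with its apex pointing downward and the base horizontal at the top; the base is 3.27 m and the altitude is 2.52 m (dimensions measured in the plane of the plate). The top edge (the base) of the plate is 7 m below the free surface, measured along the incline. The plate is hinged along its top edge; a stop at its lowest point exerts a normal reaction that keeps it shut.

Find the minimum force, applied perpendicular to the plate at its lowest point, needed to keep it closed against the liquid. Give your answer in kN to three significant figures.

γ = 0.812 × 9.81 = 7.96572 kN/m³.
Let θ = 40.8° be the plate's angle to the horizontal; measure y along the incline from where the plane meets the free surface. Vertical depth h = y·sinθ with sinθ = 0.653421.
With the apex down, the centroid sits h/3 = 2.52/3 = 0.84 m below the base (the top edge), so y_c = 7 + 0.84 = 7.84 m and h_c = 7.84 × 0.653421 = 5.12282 m.
A = ½ × 3.27 × 2.52 = 4.1202 m².
Resultant F = γ·h_c·A = 7.96572 × 5.12282 × 4.1202 = 168.133 kN.
I_c = b·h³/36 = 3.27 × 2.52³/36 = 1.45361 m⁴.
Centre of pressure: y_p = y_c + I_c/(y_c·A) = 7.84 + 1.45361/(7.84 × 4.1202) = 7.84 + 0.0450001 = 7.885 m along the plane.
The resultant acts 0.84 + 0.0450001 = 0.885 m (along the plate) below the hinge at the top edge, so the moment about the hinge is M = F × 0.885 = 168.133 × 0.885 = 148.798 kN·m.
A normal force at the bottom, 2.52 m from the hinge, must supply this moment: P = 148.798/2.52 = 59.0468 kN.

P ≈ 59.0 kN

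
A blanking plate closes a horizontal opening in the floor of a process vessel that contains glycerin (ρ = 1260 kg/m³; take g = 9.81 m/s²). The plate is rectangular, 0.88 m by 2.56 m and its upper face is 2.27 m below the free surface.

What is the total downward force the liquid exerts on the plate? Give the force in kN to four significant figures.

γ = ρg = 1260 × 9.81 / 1000 = 12.3606 kN/m³.
The plate is horizontal, so pressure is uniform at p = γ·h = 12.3606 × 2.27 = 28.0586 kN/m².
A = 0.88 × 2.56 = 2.2528 m².
F = p·A = 28.0586 × 2.2528 = 63.2104 kN.

F ≈ 63.21 kN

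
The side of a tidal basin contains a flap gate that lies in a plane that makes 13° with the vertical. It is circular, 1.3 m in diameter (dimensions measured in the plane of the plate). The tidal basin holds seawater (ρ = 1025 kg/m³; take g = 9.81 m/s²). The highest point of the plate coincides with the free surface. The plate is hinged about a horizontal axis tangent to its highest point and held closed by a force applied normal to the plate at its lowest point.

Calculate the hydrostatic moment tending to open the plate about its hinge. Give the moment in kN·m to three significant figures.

γ = ρg = 1025 × 9.81 / 1000 = 10.05525 kN/m³.
The plate makes 13° with the vertical, i.e. θ = 90° − 13° = 77° to the horizontal. Measuring y along the incline from the free-surface line, vertical depth h = y·sinθ with sinθ = 0.974370.
The centroid is at the centre, 0.65 m below the top of the plate, so y_c = 0.65 m and h_c = 0.65 × 0.974370 = 0.63334 m.
A = π(0.65)² = 1.32732 m².
Resultant F = γ·h_c·A = 10.05525 × 0.63334 × 1.32732 = 8.45289 kN.
I_c = πr⁴/4 = π × 0.65⁴/4 = 0.140198 m⁴.
Centre of pressure: y_p = y_c + I_c/(y_c·A) = 0.65 + 0.140198/(0.65 × 1.32732) = 0.65 + 0.1625 = 0.8125 m along the plane.
The resultant acts 0.65 + 0.1625 = 0.8125 m (along the plate) below the hinge at the top edge, so the moment about the hinge is M = F × 0.8125 = 8.45289 × 0.8125 = 6.86797 kN·m.

M ≈ 6.87 kN·m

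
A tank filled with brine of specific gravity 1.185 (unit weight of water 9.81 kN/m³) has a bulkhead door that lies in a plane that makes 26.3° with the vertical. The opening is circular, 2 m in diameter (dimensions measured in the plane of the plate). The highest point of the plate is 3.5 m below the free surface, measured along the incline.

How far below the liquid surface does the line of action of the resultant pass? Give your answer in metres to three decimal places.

γ = 1.185 × 9.81 = 11.62485 kN/m³.
The plate makes 26.3° with the vertical, i.e. θ = 90° − 26.3° = 63.7° to the horizontal. Measuring y along the incline from the free-surface line, vertical depth h = y·sinθ with sinθ = 0.896486.
The centroid is at the centre, 1 m below the top of the plate, so y_c = 3.5 + 1 = 4.5 m and h_c = 4.5 × 0.896486 = 4.03419 m.
A = π(1)² = 3.14159 m².
Resultant F = γ·h_c·A = 11.62485 × 4.03419 × 3.14159 = 147.331 kN.
I_c = πr⁴/4 = π × 1⁴/4 = 0.785398 m⁴.
Centre of pressure: y_p = y_c + I_c/(y_c·A) = 4.5 + 0.785398/(4.5 × 3.14159) = 4.5 + 0.0555556 = 4.55556 m along the plane.
Vertically, h_p = y_p·sinθ = 4.55556 × 0.896486 = 4.084 m.

h_p = 4.084 m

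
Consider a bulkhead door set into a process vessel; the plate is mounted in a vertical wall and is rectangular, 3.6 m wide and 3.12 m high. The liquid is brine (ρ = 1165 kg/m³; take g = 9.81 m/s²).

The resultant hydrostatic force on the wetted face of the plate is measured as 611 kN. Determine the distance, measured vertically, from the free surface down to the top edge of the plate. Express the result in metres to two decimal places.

γ = ρg = 1165 × 9.81 / 1000 = 11.42865 kN/m³.
A = 3.6 × 3.12 = 11.232 m².
From F = γ·h_c·A, the centroid depth is h_c = 611/(11.42865 × 11.232) = 4.75981 m.
The centroid lies 3.12/2 = 1.56 m below the top edge, so the top edge sits at h_top = 4.75981 − 1.56 = 3.19981 m below the surface.

d_top ≈ 3.20 m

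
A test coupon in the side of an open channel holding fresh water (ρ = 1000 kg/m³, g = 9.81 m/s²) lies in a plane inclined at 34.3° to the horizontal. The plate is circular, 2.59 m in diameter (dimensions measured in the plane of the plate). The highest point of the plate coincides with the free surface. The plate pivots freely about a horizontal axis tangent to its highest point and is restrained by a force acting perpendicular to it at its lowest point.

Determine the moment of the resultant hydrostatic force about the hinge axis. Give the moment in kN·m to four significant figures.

M ≈ 61.06 kN·m

γ = ρg = 1000 × 9.81 = 9810 N/m³ = 9.81 kN/m³.
Let θ = 34.3° be the plate's angle to the horizontal; measure y along the incline from where the plane meets the free surface. Vertical depth h = y·sinθ with sinθ = 0.563526.
The centroid is at the centre, 1.295 m below the top of the plate, so y_c = 1.295 m and h_c = 1.295 × 0.563526 = 0.729766 m.
A = π(1.295)² = 5.26853 m².
Resultant F = γ·h_c·A = 9.81 × 0.729766 × 5.26853 = 37.7174 kN.
I_c = πr⁴/4 = π × 1.295⁴/4 = 2.20886 m⁴.
Centre of pressure: y_p = y_c + I_c/(y_c·A) = 1.295 + 2.20886/(1.295 × 5.26853) = 1.295 + 0.323749 = 1.61875 m along the plane.
The resultant acts 1.295 + 0.323749 = 1.61875 m (along the plate) below the hinge at the top edge, so the moment about the hinge is M = F × 1.61875 = 37.7174 × 1.61875 = 61.055 kN·m.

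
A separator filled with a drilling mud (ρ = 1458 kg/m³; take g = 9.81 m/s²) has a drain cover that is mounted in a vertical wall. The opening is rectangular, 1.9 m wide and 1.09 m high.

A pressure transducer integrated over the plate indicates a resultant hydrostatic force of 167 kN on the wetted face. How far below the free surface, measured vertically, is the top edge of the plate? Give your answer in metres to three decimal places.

γ = ρg = 1458 × 9.81 / 1000 = 14.30298 kN/m³.
A = 1.9 × 1.09 = 2.071 m².
From F = γ·h_c·A, the centroid depth is h_c = 167/(14.30298 × 2.071) = 5.6378 m.
The centroid lies 1.09/2 = 0.545 m below the top edge, so the top edge sits at h_top = 5.6378 − 0.545 = 5.0928 m below the surface.

d_top ≈ 5.093 m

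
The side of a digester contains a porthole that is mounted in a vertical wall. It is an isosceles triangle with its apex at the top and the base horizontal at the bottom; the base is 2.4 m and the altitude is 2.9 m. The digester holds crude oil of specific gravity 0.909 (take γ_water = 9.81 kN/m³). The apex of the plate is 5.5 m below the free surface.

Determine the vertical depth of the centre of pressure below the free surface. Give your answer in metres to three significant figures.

h_p = 7.50 m

γ = 0.909 × 9.81 = 8.91729 kN/m³.
With the apex up, the centroid sits 2h/3 = 2 × 2.9/3 = 1.93333 m below the apex, so the centroid depth is h_c = 5.5 + 1.93333 = 7.43333 m.
A = ½ × 2.4 × 2.9 = 3.48 m².
Resultant F = γ·h_c·A = 8.91729 × 7.43333 × 3.48 = 230.672 kN.
I_c = b·h³/36 = 2.4 × 2.9³/36 = 1.62593 m⁴.
Centre of pressure: y_p = y_c + I_c/(y_c·A) = 7.43333 + 1.62593/(7.43333 × 3.48) = 7.43333 + 0.0628549 = 7.49618 m along the plane.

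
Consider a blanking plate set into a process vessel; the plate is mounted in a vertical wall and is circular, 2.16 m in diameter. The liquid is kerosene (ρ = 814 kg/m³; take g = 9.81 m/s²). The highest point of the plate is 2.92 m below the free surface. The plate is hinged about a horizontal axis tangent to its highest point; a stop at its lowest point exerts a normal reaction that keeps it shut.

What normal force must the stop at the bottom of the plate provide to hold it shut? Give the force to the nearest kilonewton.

γ = ρg = 814 × 9.81 / 1000 = 7.98534 kN/m³.
The centroid is at the centre, 1.08 m below the top of the plate, so the centroid depth is h_c = 2.92 + 1.08 = 4 m.
A = π(1.08)² = 3.66435 m².
Resultant F = γ·h_c·A = 7.98534 × 4 × 3.66435 = 117.044 kN.
I_c = πr⁴/4 = π × 1.08⁴/4 = 1.06853 m⁴.
Centre of pressure: y_p = y_c + I_c/(y_c·A) = 4 + 1.06853/(4 × 3.66435) = 4 + 0.0729004 = 4.0729 m along the plane.
The resultant acts 1.08 + 0.0729004 = 1.1529 m (along the plate) below the hinge at the top edge, so the moment about the hinge is M = F × 1.1529 = 117.044 × 1.1529 = 134.94 kN·m.
A normal force at the bottom, 2.16 m from the hinge, must supply this moment: P = 134.94/2.16 = 62.4722 kN.

P ≈ 62 kN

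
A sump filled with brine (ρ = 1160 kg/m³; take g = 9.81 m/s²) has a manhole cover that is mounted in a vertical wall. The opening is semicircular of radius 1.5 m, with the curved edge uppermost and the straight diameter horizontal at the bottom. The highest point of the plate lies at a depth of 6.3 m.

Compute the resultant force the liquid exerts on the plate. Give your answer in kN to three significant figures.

F ≈ 288 kN

γ = ρg = 1160 × 9.81 / 1000 = 11.3796 kN/m³.
The centroid lies 4r/(3π) = 0.63662 m above the diameter, so r − 4r/(3π) = 1.5 − 0.63662 = 0.86338 m below the topmost point, so the centroid depth is h_c = 6.3 + 0.86338 = 7.16338 m.
A = πr²/2 = π × 1.5²/2 = 3.53429 m².
Resultant F = γ·h_c·A = 11.3796 × 7.16338 × 3.53429 = 288.103 kN.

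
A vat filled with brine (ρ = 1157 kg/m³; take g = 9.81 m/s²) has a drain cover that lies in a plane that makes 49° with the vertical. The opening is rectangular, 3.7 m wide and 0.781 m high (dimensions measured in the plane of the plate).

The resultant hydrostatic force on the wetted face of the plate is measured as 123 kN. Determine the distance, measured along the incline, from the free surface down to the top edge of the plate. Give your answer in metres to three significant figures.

γ = ρg = 1157 × 9.81 / 1000 = 11.35017 kN/m³.
A = 3.7 × 0.781 = 2.8897 m².
From F = γ·h_c·A, the centroid depth is h_c = 123/(11.35017 × 2.8897) = 3.75016 m.
The plate makes 49° with the vertical, i.e. θ = 90° − 49° = 41° to the horizontal. Measuring y along the incline from the free-surface line, vertical depth h = y·sinθ with sinθ = 0.656059.
Along the incline, y_c = h_c/sinθ = 3.75016/0.656059 = 5.71619 m.
The centroid lies 0.781/2 = 0.3905 m below the top edge, so the top edge sits at y_top = 5.71619 − 0.3905 = 5.32569 m along the incline.

y_top ≈ 5.33 m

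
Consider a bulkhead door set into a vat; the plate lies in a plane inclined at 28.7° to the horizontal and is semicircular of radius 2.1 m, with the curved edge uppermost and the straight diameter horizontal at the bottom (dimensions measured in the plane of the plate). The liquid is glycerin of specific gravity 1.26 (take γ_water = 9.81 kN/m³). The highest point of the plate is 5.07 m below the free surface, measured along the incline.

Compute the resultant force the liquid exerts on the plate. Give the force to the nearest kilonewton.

γ = 1.26 × 9.81 = 12.3606 kN/m³.
Let θ = 28.7° be the plate's angle to the horizontal; measure y along the incline from where the plane meets the free surface. Vertical depth h = y·sinθ with sinθ = 0.480223.
The centroid lies 4r/(3π) = 0.891268 m above the diameter, so r − 4r/(3π) = 2.1 − 0.891268 = 1.20873 m below the topmost point, so y_c = 5.07 + 1.20873 = 6.27873 m and h_c = 6.27873 × 0.480223 = 3.01519 m.
A = πr²/2 = π × 2.1²/2 = 6.92721 m².
Resultant F = γ·h_c·A = 12.3606 × 3.01519 × 6.92721 = 258.174 kN.

F ≈ 258 kN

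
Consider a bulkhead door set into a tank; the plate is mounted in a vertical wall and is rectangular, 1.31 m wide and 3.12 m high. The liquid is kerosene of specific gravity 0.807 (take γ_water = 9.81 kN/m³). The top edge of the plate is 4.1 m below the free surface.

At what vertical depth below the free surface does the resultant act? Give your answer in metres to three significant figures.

γ = 0.807 × 9.81 = 7.91667 kN/m³.
The centroid lies 3.12/2 = 1.56 m below the top edge, so the centroid depth is h_c = 4.1 + 1.56 = 5.66 m.
A = 1.31 × 3.12 = 4.0872 m².
Resultant F = γ·h_c·A = 7.91667 × 5.66 × 4.0872 = 183.141 kN.
I_c = b·h³/12 = 1.31 × 3.12³/12 = 3.31554 m⁴.
Centre of pressure: y_p = y_c + I_c/(y_c·A) = 5.66 + 3.31554/(5.66 × 4.0872) = 5.66 + 0.143322 = 5.80332 m along the plane.

h_p = 5.80 m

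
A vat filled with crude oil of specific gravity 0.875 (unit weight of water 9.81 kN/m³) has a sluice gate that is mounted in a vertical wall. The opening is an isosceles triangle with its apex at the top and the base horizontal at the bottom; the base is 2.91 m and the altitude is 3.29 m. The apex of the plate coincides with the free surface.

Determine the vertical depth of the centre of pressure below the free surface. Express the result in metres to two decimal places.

h_p = 2.47 m

γ = 0.875 × 9.81 = 8.58375 kN/m³.
With the apex up, the centroid sits 2h/3 = 2 × 3.29/3 = 2.19333 m below the apex, so the centroid depth is h_c = 2.19333 m.
A = ½ × 2.91 × 3.29 = 4.78695 m².
Resultant F = γ·h_c·A = 8.58375 × 2.19333 × 4.78695 = 90.1239 kN.
I_c = b·h³/36 = 2.91 × 3.29³/36 = 2.87858 m⁴.
Centre of pressure: y_p = y_c + I_c/(y_c·A) = 2.19333 + 2.87858/(2.19333 × 4.78695) = 2.19333 + 0.274167 = 2.4675 m along the plane.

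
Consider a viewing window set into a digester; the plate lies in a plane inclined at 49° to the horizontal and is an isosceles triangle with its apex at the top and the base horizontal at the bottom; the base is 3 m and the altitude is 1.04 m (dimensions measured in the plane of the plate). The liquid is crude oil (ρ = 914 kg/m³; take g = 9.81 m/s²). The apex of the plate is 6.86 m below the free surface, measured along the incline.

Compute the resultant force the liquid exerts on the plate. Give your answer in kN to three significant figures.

γ = ρg = 914 × 9.81 / 1000 = 8.96634 kN/m³.
Let θ = 49° be the plate's angle to the horizontal; measure y along the incline from where the plane meets the free surface. Vertical depth h = y·sinθ with sinθ = 0.754710.
With the apex up, the centroid sits 2h/3 = 2 × 1.04/3 = 0.693333 m below the apex, so y_c = 6.86 + 0.693333 = 7.55333 m and h_c = 7.55333 × 0.754710 = 5.70057 m.
A = ½ × 3 × 1.04 = 1.56 m².
Resultant F = γ·h_c·A = 8.96634 × 5.70057 × 1.56 = 79.7367 kN.

F ≈ 79.7 kN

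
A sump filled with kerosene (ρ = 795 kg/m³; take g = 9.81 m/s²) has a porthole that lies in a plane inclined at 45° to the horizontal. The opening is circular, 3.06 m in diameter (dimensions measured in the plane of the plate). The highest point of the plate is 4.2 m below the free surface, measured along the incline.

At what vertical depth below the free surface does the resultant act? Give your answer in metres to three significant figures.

γ = ρg = 795 × 9.81 / 1000 = 7.79895 kN/m³.
Let θ = 45° be the plate's angle to the horizontal; measure y along the incline from where the plane meets the free surface. Vertical depth h = y·sinθ with sinθ = 0.707107.
The centroid is at the centre, 1.53 m below the top of the plate, so y_c = 4.2 + 1.53 = 5.73 m and h_c = 5.73 × 0.707107 = 4.05172 m.
A = π(1.53)² = 7.35415 m².
Resultant F = γ·h_c·A = 7.79895 × 4.05172 × 7.35415 = 232.385 kN.
I_c = πr⁴/4 = π × 1.53⁴/4 = 4.30383 m⁴.
Centre of pressure: y_p = y_c + I_c/(y_c·A) = 5.73 + 4.30383/(5.73 × 7.35415) = 5.73 + 0.102133 = 5.83213 m along the plane.
Vertically, h_p = y_p·sinθ = 5.83213 × 0.707107 = 4.12394 m.

h_p = 4.12 m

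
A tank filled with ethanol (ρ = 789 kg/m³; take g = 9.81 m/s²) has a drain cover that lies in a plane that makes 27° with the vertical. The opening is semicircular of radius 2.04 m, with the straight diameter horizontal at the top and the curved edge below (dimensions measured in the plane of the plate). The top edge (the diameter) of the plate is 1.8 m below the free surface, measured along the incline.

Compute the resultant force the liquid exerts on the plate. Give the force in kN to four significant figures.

F ≈ 120.2 kN

γ = ρg = 789 × 9.81 / 1000 = 7.74009 kN/m³.
The plate makes 27° with the vertical, i.e. θ = 90° − 27° = 63° to the horizontal. Measuring y along the incline from the free-surface line, vertical depth h = y·sinθ with sinθ = 0.891007.
The centroid of a semicircle lies 4r/(3π) = 0.865803 m from the diameter, here below the top edge, so y_c = 1.8 + 0.865803 = 2.6658 m and h_c = 2.6658 × 0.891007 = 2.37525 m.
A = πr²/2 = π × 2.04²/2 = 6.53703 m².
Resultant F = γ·h_c·A = 7.74009 × 2.37525 × 6.53703 = 120.181 kN.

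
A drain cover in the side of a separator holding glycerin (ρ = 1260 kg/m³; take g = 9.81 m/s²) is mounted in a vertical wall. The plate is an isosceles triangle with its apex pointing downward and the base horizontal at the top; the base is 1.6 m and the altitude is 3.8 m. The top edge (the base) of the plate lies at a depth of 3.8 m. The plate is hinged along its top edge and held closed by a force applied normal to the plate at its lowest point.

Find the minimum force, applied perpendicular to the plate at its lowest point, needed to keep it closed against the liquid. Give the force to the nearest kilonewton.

P ≈ 71 kN

γ = ρg = 1260 × 9.81 / 1000 = 12.3606 kN/m³.
With the apex down, the centroid sits h/3 = 3.8/3 = 1.26667 m below the base (the top edge), so the centroid depth is h_c = 3.8 + 1.26667 = 5.06667 m.
A = ½ × 1.6 × 3.8 = 3.04 m².
Resultant F = γ·h_c·A = 12.3606 × 5.06667 × 3.04 = 190.386 kN.
I_c = b·h³/36 = 1.6 × 3.8³/36 = 2.43876 m⁴.
Centre of pressure: y_p = y_c + I_c/(y_c·A) = 5.06667 + 2.43876/(5.06667 × 3.04) = 5.06667 + 0.158334 = 5.225 m along the plane.
The resultant acts 1.26667 + 0.158334 = 1.425 m (along the plate) below the hinge at the top edge, so the moment about the hinge is M = F × 1.425 = 190.386 × 1.425 = 271.3 kN·m.
A normal force at the bottom, 3.8 m from the hinge, must supply this moment: P = 271.3/3.8 = 71.3947 kN.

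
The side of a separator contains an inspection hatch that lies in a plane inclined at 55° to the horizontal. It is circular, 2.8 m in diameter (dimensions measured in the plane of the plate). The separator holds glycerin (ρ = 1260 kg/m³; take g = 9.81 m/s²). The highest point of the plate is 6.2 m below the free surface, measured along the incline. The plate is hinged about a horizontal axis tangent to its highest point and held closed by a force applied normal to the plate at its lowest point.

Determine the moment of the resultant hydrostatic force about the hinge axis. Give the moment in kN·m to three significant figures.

M ≈ 694 kN·m

γ = ρg = 1260 × 9.81 / 1000 = 12.3606 kN/m³.
Let θ = 55° be the plate's angle to the horizontal; measure y along the incline from where the plane meets the free surface. Vertical depth h = y·sinθ with sinθ = 0.819152.
The centroid is at the centre, 1.4 m below the top of the plate, so y_c = 6.2 + 1.4 = 7.6 m and h_c = 7.6 × 0.819152 = 6.22556 m.
A = π(1.4)² = 6.15752 m².
Resultant F = γ·h_c·A = 12.3606 × 6.22556 × 6.15752 = 473.831 kN.
I_c = πr⁴/4 = π × 1.4⁴/4 = 3.01719 m⁴.
Centre of pressure: y_p = y_c + I_c/(y_c·A) = 7.6 + 3.01719/(7.6 × 6.15752) = 7.6 + 0.0644738 = 7.66447 m along the plane.
The resultant acts 1.4 + 0.0644738 = 1.46447 m (along the plate) below the hinge at the top edge, so the moment about the hinge is M = F × 1.46447 = 473.831 × 1.46447 = 693.911 kN·m.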